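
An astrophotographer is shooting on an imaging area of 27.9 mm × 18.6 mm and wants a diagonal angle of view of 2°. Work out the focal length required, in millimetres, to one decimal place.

960.5 mm

Sensor diagonal = √(27.9² + 18.6²) = √1124.3700 ≈ 33.5316 mm.
From α = 2·arctan(d/2f) we get f = d / (2·tan(α/2)).
With d = 33.5316 mm and α/2 = 1°, tan(α/2) ≈ 0.01746, so f ≈ 33.5316 / 0.03491 ≈ 960.5128 mm.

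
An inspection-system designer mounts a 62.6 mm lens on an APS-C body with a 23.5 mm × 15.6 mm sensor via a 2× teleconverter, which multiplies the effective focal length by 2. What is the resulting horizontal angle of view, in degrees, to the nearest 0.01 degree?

10.72°

Effective focal length f = 62.6 × 2 = 125.2 mm.
α = 2·arctan(23.5 / (2 × 125.2)) = 2·arctan(0.09385) ≈ 10.7230°.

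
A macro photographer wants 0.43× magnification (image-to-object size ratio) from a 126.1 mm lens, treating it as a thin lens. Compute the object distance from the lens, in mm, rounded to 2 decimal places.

With m = dᵢ/dₒ and 1/f = 1/dₒ + 1/dᵢ, substituting dᵢ = m·dₒ gives 1/f = (1 + 1/m)/dₒ, hence dₒ = f·(1 + 1/m).
dₒ = 126.1 × (1 + 1/0.43) = 126.1 × 3.32558 ≈ 419.356 mm.

419.36 mm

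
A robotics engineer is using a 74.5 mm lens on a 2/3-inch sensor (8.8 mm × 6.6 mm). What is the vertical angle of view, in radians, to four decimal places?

Angle of view α = 2·arctan(h/2f) with h = 6.6 mm and f = 74.5 mm.
h/2f = 0.04430; arctan(0.04430) ≈ 0.0443 rad, so α ≈ 0.0885 rad.

0.0885 rad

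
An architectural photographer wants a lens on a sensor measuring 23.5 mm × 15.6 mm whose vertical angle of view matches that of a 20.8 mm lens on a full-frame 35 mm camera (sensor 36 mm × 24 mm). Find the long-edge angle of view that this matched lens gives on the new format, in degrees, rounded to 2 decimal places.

Equal vertical AOV ⇒ f₂ = f₁ · 15.6/24 = 20.8 × 0.65000 ≈ 13.5200 mm.
Long-edge AOV on the new format = 2·arctan(23.5 / (2 × 13.5200)) = 2·arctan(0.86908) ≈ 81.9867°.

81.99°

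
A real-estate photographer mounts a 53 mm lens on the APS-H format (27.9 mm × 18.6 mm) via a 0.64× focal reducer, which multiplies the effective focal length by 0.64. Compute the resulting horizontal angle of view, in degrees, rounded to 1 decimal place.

44.7°

Effective focal length f = 53 × 0.64 = 33.92 mm.
α = 2·arctan(27.9 / (2 × 33.92)) = 2·arctan(0.41126) ≈ 44.7110°.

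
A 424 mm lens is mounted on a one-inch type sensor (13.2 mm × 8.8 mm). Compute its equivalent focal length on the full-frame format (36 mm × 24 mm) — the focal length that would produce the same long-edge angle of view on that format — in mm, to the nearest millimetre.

Equal angle of view means equal width/f ratio, so f₂ = f₁ · (width₂/width₁) = 424 × 36/13.2.
f₂ = 424 × 2.72727 ≈ 1156.364 mm.

1156 mm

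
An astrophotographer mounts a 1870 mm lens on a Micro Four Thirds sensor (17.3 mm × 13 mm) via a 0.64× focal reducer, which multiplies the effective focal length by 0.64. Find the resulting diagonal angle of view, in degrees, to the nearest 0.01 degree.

Effective focal length f = 1870 × 0.64 = 1196.8 mm.
Sensor diagonal = √(17.3² + 13²) = √468.2900 ≈ 21.6400 mm.
α = 2·arctan(21.640 / (2 × 1196.8)) = 2·arctan(0.00904) ≈ 1.0360°.

1.04°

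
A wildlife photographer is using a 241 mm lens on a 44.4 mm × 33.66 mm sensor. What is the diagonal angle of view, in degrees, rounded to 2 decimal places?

Sensor diagonal = √(44.4² + 33.66²) = √3104.3556 ≈ 55.7167 mm.
Angle of view α = 2·arctan(d/2f) with d = 55.7167 mm and f = 241 mm.
d/2f = 0.11559; arctan(0.11559) ≈ 6.5938°, so α ≈ 13.1877°.

13.19°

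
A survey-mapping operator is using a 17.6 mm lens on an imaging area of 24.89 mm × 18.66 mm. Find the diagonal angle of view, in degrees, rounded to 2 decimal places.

82.94°

Sensor diagonal = √(24.89² + 18.66²) = √967.7077 ≈ 31.1080 mm.
Angle of view α = 2·arctan(d/2f) with d = 31.1080 mm and f = 17.6 mm.
d/2f = 0.88375; arctan(0.88375) ≈ 41.4686°, so α ≈ 82.9373°.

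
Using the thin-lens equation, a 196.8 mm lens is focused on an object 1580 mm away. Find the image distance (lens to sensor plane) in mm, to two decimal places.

224.80 mm

1/dᵢ = 1/f − 1/dₒ = 1/196.8 − 1/1580 = 0.0044484 mm⁻¹.
dᵢ = 1/0.0044484 ≈ 224.8005 mm.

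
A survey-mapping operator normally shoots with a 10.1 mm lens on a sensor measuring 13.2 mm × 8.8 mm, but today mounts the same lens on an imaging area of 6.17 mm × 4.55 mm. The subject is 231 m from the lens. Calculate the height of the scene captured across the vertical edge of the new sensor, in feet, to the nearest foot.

341 ft

The focal length stays 10.1 mm; the relevant sensor dimension is now h = 4.55 mm. Object distance dₒ = 231 m = 231000 mm.
Thin-lens field height W = h·(dₒ − f)/f = 4.55 × (231000 − 10.1)/10.1 ≈ 104059.806 mm = 104059.806/304.8 ft = 341.404 ft.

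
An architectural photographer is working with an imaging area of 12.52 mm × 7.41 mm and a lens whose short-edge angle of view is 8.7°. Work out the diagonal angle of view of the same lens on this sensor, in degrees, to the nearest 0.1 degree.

From the short-edge AOV: f = 7.41 / (2·tan(4.35°)) = 7.41 / 0.15214 ≈ 48.7064 mm.
Sensor diagonal = √(12.52² + 7.41²) = √211.6585 ≈ 14.5485 mm.
Diagonal AOV = 2·arctan(14.5485 / (2 × 48.7064)) = 2·arctan(0.14935) ≈ 16.9885°.

17.0°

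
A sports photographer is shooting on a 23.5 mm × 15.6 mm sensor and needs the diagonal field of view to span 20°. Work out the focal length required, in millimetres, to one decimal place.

Sensor diagonal = √(23.5² + 15.6²) = √795.6100 ≈ 28.2066 mm.
From α = 2·arctan(d/2f) we get f = d / (2·tan(α/2)).
With d = 28.2066 mm and α/2 = 10°, tan(α/2) ≈ 0.17633, so f ≈ 28.2066 / 0.35265 ≈ 79.9837 mm.

80.0 mm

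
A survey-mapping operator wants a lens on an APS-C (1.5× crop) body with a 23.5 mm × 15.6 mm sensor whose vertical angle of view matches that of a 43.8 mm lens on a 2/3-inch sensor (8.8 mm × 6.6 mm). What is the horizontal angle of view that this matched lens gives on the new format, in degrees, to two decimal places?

12.95°

Equal vertical AOV ⇒ f₂ = f₁ · 15.6/6.6 = 43.8 × 2.36364 ≈ 103.5273 mm.
Horizontal AOV on the new format = 2·arctan(23.5 / (2 × 103.5273)) = 2·arctan(0.11350) ≈ 12.9503°.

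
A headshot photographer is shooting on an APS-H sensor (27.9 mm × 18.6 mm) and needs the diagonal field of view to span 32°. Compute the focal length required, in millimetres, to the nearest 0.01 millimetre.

58.47 mm

Sensor diagonal = √(27.9² + 18.6²) = √1124.3700 ≈ 33.5316 mm.
From α = 2·arctan(d/2f) we get f = d / (2·tan(α/2)).
With d = 33.5316 mm and α/2 = 16°, tan(α/2) ≈ 0.28675, so f ≈ 33.5316 / 0.57349 ≈ 58.4693 mm.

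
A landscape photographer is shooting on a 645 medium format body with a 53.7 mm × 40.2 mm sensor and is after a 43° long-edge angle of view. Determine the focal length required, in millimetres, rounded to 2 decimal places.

68.16 mm

From α = 2·arctan(w/2f) we get f = w / (2·tan(α/2)).
With w = 53.7 mm and α/2 = 21.5°, tan(α/2) ≈ 0.39391, so f ≈ 53.7 / 0.78782 ≈ 68.1627 mm.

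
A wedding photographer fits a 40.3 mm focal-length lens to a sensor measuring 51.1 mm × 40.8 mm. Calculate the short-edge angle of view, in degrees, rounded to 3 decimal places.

Angle of view α = 2·arctan(h/2f) with h = 40.8 mm and f = 40.3 mm.
h/2f = 0.50620; arctan(0.50620) ≈ 26.8487°, so α ≈ 53.6974°.

53.697°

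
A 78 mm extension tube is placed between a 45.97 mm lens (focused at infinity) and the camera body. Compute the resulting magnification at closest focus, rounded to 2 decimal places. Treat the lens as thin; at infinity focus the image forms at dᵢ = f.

1.70×

The tube moves the image plane from f to f + e, so dᵢ = 45.97 + 78 = 123.97 mm. Focus is achieved when 1/f = 1/dₒ + 1/dᵢ, giving dₒ = 1/(1/f − 1/(f+e)).
Magnification m = dᵢ/dₒ = (f+e)·(1/f − 1/(f+e)) = e/f = 78/45.97 ≈ 1.6968.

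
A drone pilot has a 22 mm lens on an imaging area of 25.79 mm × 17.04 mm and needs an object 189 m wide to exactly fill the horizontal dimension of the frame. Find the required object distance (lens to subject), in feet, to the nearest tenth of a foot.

529.0 ft

W: 189 m = 189000 mm.
Magnification m = w/W = dᵢ/dₒ; combined with 1/f = 1/dₒ + 1/dᵢ this gives dₒ = f·(1 + W/w).
dₒ = 22 mm × (1 + 189000/25.79) = 22 × 7329.4219 ≈ 161247.281 mm = 161247.281/304.8 ft = 529.027 ft.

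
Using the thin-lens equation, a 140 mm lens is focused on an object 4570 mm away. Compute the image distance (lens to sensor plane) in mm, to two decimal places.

144.42 mm

1/dᵢ = 1/f − 1/dₒ = 1/140 − 1/4570 = 0.0069240 mm⁻¹.
dᵢ = 1/0.0069240 ≈ 144.4244 mm.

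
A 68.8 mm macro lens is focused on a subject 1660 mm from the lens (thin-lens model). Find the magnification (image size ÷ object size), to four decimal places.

Thin lens: 1/f = 1/dₒ + 1/dᵢ → 1/dᵢ = 1/68.8 − 1/1660 = 0.0139325 mm⁻¹, so dᵢ ≈ 71.7748 mm.
Magnification m = dᵢ/dₒ = 71.7748/1660 ≈ 0.04324.

0.0432×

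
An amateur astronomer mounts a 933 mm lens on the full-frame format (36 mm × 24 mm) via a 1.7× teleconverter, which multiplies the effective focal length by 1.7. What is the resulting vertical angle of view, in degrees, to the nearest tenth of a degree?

0.9°

Effective focal length f = 933 × 1.7 = 1586.1 mm.
α = 2·arctan(24 / (2 × 1586.1)) = 2·arctan(0.00757) ≈ 0.8670°.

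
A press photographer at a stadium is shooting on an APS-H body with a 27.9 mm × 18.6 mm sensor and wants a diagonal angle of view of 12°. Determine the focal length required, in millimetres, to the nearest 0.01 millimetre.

Sensor diagonal = √(27.9² + 18.6²) = √1124.3700 ≈ 33.5316 mm.
From α = 2·arctan(d/2f) we get f = d / (2·tan(α/2)).
With d = 33.5316 mm and α/2 = 6°, tan(α/2) ≈ 0.10510, so f ≈ 33.5316 / 0.21021 ≈ 159.5161 mm.

159.52 mm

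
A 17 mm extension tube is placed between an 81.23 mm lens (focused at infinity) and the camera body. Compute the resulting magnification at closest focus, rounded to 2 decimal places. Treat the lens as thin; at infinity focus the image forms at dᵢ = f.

The tube moves the image plane from f to f + e, so dᵢ = 81.23 + 17 = 98.23 mm. Focus is achieved when 1/f = 1/dₒ + 1/dᵢ, giving dₒ = 1/(1/f − 1/(f+e)).
Magnification m = dᵢ/dₒ = (f+e)·(1/f − 1/(f+e)) = e/f = 17/81.23 ≈ 0.2093.

0.21×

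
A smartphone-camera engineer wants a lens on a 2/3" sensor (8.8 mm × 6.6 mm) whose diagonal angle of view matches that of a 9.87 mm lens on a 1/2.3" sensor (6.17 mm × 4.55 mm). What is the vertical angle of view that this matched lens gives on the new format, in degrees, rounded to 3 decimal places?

26.234°

Sensor diagonal = √(6.17² + 4.55²) = √58.7714 ≈ 7.6663 mm.
Sensor diagonal = √(8.8² + 6.6²) = √121.0000 ≈ 11.0000 mm.
Equal diagonal AOV ⇒ f₂ = f₁ · 11.0000/7.6663 = 9.87 × 1.43486 ≈ 14.1621 mm.
Vertical AOV on the new format = 2·arctan(6.6 / (2 × 14.1621)) = 2·arctan(0.23302) ≈ 26.2336°.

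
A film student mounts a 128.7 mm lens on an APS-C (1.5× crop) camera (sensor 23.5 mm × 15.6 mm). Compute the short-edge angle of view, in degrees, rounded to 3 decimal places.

Angle of view α = 2·arctan(h/2f) with h = 15.6 mm and f = 128.7 mm.
h/2f = 0.06061; arctan(0.06061) ≈ 3.4682°, so α ≈ 6.9365°.

6.936°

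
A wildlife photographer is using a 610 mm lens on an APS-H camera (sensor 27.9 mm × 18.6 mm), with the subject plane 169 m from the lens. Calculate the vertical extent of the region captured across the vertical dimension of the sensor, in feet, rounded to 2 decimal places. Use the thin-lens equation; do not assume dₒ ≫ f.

dₒ: 169 m = 169000 mm.
Similar triangles through the lens centre give W/dₒ = h/dᵢ; with 1/f = 1/dₒ + 1/dᵢ this gives W = h·(dₒ − f)/f.
W = 18.6 mm × (169000 − 610) / 610 = 18.6 × 276.0492 ≈ 5134.515 mm = 5134.515/304.8 ft = 16.8455 ft.

16.85 ft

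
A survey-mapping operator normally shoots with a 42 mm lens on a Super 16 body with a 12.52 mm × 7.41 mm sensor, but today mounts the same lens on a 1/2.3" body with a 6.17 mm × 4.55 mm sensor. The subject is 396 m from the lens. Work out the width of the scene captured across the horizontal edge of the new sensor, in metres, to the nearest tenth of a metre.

The focal length stays 42 mm; the relevant sensor dimension is now w = 6.17 mm. Object distance dₒ = 396 m = 396000 mm.
Thin-lens field width W = w·(dₒ − f)/f = 6.17 × (396000 − 42)/42 ≈ 58168.116 mm = 58.1681 m.

58.2 m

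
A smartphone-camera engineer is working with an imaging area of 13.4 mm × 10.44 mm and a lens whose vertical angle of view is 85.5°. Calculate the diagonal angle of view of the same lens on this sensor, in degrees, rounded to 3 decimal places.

112.763°

From the vertical AOV: f = 10.44 / (2·tan(42.75°)) = 10.44 / 1.84878 ≈ 5.6470 mm.
Sensor diagonal = √(13.4² + 10.44²) = √288.5536 ≈ 16.9869 mm.
Diagonal AOV = 2·arctan(16.9869 / (2 × 5.6470)) = 2·arctan(1.50407) ≈ 112.7631°.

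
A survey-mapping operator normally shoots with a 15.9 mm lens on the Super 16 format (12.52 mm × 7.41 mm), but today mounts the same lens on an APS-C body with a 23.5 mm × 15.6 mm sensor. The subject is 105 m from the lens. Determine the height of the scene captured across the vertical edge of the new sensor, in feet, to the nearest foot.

The focal length stays 15.9 mm; the relevant sensor dimension is now h = 15.6 mm. Object distance dₒ = 105 m = 105000 mm.
Thin-lens field height W = h·(dₒ − f)/f = 15.6 × (105000 − 15.9)/15.9 ≈ 103003.268 mm = 103003.268/304.8 ft = 337.937 ft.

338 ft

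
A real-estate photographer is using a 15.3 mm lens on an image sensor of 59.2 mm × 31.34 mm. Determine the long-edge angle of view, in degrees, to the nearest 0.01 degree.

125.33°

Angle of view α = 2·arctan(w/2f) with w = 59.2 mm and f = 15.3 mm.
w/2f = 1.93464; arctan(1.93464) ≈ 62.6659°, so α ≈ 125.3318°.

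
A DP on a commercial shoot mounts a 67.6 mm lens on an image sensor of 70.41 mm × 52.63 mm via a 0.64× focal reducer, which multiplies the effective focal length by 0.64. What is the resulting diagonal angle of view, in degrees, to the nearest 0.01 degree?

90.91°

Effective focal length f = 67.6 × 0.64 = 43.264 mm.
Sensor diagonal = √(70.41² + 52.63²) = √7727.4850 ≈ 87.9061 mm.
α = 2·arctan(87.906 / (2 × 43.264)) = 2·arctan(1.01593) ≈ 90.9053°.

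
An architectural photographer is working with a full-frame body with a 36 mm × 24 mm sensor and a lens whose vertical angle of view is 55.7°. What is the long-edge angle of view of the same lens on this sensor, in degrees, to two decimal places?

76.80°

From the vertical AOV: f = 24 / (2·tan(27.85°)) = 24 / 1.05671 ≈ 22.7120 mm.
Long-edge AOV = 2·arctan(36 / (2 × 22.7120)) = 2·arctan(0.79253) ≈ 76.7960°.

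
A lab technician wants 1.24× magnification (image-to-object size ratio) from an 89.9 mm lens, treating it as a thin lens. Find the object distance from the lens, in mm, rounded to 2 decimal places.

With m = dᵢ/dₒ and 1/f = 1/dₒ + 1/dᵢ, substituting dᵢ = m·dₒ gives 1/f = (1 + 1/m)/dₒ, hence dₒ = f·(1 + 1/m).
dₒ = 89.9 × (1 + 1/1.24) = 89.9 × 1.80645 ≈ 162.400 mm.

162.40 mm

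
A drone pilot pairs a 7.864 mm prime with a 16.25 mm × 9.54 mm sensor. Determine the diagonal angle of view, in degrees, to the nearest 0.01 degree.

100.30°

Sensor diagonal = √(16.25² + 9.54²) = √355.0741 ≈ 18.8434 mm.
Angle of view α = 2·arctan(d/2f) with d = 18.8434 mm and f = 7.864 mm.
d/2f = 1.19808; arctan(1.19808) ≈ 50.1493°, so α ≈ 100.2986°.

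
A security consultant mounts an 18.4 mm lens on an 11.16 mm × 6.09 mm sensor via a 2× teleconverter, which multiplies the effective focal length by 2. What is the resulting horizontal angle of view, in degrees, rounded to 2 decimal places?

17.24°

Effective focal length f = 18.4 × 2 = 36.8 mm.
α = 2·arctan(11.16 / (2 × 36.8)) = 2·arctan(0.15163) ≈ 17.2442°.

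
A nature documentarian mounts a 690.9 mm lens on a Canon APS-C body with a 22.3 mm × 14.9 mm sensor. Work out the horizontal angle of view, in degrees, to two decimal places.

Angle of view α = 2·arctan(w/2f) with w = 22.3 mm and f = 690.9 mm.
w/2f = 0.01614; arctan(0.01614) ≈ 0.9246°, so α ≈ 1.8492°.

1.85°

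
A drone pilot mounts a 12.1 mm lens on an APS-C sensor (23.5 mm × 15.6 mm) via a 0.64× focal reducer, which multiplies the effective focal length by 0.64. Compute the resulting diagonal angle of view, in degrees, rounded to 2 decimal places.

122.46°

Effective focal length f = 12.1 × 0.64 = 7.744 mm.
Sensor diagonal = √(23.5² + 15.6²) = √795.6100 ≈ 28.2066 mm.
α = 2·arctan(28.207 / (2 × 7.744)) = 2·arctan(1.82119) ≈ 122.4583°.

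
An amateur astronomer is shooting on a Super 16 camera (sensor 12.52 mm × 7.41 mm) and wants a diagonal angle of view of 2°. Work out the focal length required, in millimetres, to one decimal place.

Sensor diagonal = √(12.52² + 7.41²) = √211.6585 ≈ 14.5485 mm.
From α = 2·arctan(d/2f) we get f = d / (2·tan(α/2)).
With d = 14.5485 mm and α/2 = 1°, tan(α/2) ≈ 0.01746, so f ≈ 14.5485 / 0.03491 ≈ 416.7412 mm.

416.7 mm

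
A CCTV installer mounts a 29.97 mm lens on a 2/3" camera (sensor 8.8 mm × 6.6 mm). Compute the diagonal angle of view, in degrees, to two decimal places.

20.80°

Sensor diagonal = √(8.8² + 6.6²) = √121.0000 ≈ 11.0000 mm.
Angle of view α = 2·arctan(d/2f) with d = 11.0000 mm and f = 29.97 mm.
d/2f = 0.18352; arctan(0.18352) ≈ 10.3990°, so α ≈ 20.7981°.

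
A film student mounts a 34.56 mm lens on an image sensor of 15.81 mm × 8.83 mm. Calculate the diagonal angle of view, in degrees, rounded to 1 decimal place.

29.4°

Sensor diagonal = √(15.81² + 8.83²) = √327.9250 ≈ 18.1087 mm.
Angle of view α = 2·arctan(d/2f) with d = 18.1087 mm and f = 34.56 mm.
d/2f = 0.26199; arctan(0.26199) ≈ 14.6809°, so α ≈ 29.3619°.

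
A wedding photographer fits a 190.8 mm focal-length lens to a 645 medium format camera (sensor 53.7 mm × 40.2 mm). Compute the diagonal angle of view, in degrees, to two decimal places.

19.94°

Sensor diagonal = √(53.7² + 40.2²) = √4499.7300 ≈ 67.0800 mm.
Angle of view α = 2·arctan(d/2f) with d = 67.0800 mm and f = 190.8 mm.
d/2f = 0.17579; arctan(0.17579) ≈ 9.9699°, so α ≈ 19.9399°.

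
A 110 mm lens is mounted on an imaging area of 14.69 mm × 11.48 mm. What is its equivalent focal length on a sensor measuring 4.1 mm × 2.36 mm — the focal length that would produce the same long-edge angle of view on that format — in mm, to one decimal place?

Equal angle of view means equal width/f ratio, so f₂ = f₁ · (width₂/width₁) = 110 × 4.1/14.69.
f₂ = 110 × 0.27910 ≈ 30.701 mm.

30.7 mm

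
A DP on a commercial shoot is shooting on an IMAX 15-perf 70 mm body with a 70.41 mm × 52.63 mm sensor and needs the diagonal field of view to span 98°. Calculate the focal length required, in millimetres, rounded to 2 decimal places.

Sensor diagonal = √(70.41² + 52.63²) = √7727.4850 ≈ 87.9061 mm.
From α = 2·arctan(d/2f) we get f = d / (2·tan(α/2)).
With d = 87.9061 mm and α/2 = 49°, tan(α/2) ≈ 1.15037, so f ≈ 87.9061 / 2.30074 ≈ 38.2078 mm.

38.21 mm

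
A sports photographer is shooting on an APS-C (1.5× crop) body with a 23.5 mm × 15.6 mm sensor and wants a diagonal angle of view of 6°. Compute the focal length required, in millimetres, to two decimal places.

Sensor diagonal = √(23.5² + 15.6²) = √795.6100 ≈ 28.2066 mm.
From α = 2·arctan(d/2f) we get f = d / (2·tan(α/2)).
With d = 28.2066 mm and α/2 = 3°, tan(α/2) ≈ 0.05241, so f ≈ 28.2066 / 0.10482 ≈ 269.1066 mm.

269.11 mm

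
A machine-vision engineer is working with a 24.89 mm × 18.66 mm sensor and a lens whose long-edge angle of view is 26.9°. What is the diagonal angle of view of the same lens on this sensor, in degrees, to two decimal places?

33.28°

From the long-edge AOV: f = 24.89 / (2·tan(13.45°)) = 24.89 / 0.47831 ≈ 52.0372 mm.
Sensor diagonal = √(24.89² + 18.66²) = √967.7077 ≈ 31.1080 mm.
Diagonal AOV = 2·arctan(31.1080 / (2 × 52.0372)) = 2·arctan(0.29890) ≈ 33.2830°.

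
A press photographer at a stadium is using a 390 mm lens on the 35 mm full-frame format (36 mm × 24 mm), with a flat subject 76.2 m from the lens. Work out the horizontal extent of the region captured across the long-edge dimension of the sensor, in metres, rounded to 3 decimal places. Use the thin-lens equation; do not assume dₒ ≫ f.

6.998 m

dₒ: 76.2 m = 76200 mm.
Similar triangles through the lens centre give W/dₒ = w/dᵢ; with 1/f = 1/dₒ + 1/dᵢ this gives W = w·(dₒ − f)/f.
W = 36 mm × (76200 − 390) / 390 = 36 × 194.3846 ≈ 6997.846 mm = 6.99785 m.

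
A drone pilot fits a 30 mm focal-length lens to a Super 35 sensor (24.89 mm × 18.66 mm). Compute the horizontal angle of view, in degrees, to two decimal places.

Angle of view α = 2·arctan(w/2f) with w = 24.89 mm and f = 30 mm.
w/2f = 0.41483; arctan(0.41483) ≈ 22.5303°, so α ≈ 45.0606°.

45.06°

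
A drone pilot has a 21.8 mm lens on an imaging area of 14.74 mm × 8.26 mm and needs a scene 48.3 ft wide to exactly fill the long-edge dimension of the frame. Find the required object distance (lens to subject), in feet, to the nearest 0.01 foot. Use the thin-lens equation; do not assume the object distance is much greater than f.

W: 48.3 ft × 304.8 mm/ft = 14721.84 mm.
Magnification m = w/W = dᵢ/dₒ; combined with 1/f = 1/dₒ + 1/dᵢ this gives dₒ = f·(1 + W/w).
dₒ = 21.8 mm × (1 + 14721.8/14.74) = 21.8 × 999.7679 ≈ 21794.941 mm = 21794.941/304.8 ft = 71.5057 ft.

71.51 ft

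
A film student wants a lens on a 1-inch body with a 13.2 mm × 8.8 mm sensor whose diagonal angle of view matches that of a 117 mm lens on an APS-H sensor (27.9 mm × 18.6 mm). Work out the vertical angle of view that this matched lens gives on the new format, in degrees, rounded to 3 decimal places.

9.089°

Sensor diagonal = √(27.9² + 18.6²) = √1124.3700 ≈ 33.5316 mm.
Sensor diagonal = √(13.2² + 8.8²) = √251.6800 ≈ 15.8644 mm.
Equal diagonal AOV ⇒ f₂ = f₁ · 15.8644/33.5316 = 117 × 0.47312 ≈ 55.3548 mm.
Vertical AOV on the new format = 2·arctan(8.8 / (2 × 55.3548)) = 2·arctan(0.07949) ≈ 9.0894°.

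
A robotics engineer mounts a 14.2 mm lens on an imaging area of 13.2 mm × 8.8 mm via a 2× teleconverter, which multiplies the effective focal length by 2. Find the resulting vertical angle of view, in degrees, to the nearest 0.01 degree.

Effective focal length f = 14.2 × 2 = 28.4 mm.
α = 2·arctan(8.8 / (2 × 28.4)) = 2·arctan(0.15493) ≈ 17.6136°.

17.61°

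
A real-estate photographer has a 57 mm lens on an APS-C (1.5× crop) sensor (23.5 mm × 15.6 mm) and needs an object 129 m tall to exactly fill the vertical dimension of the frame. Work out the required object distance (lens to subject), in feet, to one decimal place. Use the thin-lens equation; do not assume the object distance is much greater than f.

1546.6 ft

W: 129 m = 129000 mm.
Magnification m = h/W = dᵢ/dₒ; combined with 1/f = 1/dₒ + 1/dᵢ this gives dₒ = f·(1 + W/h).
dₒ = 57 mm × (1 + 129000/15.6) = 57 × 8270.2308 ≈ 471403.154 mm = 471403.154/304.8 ft = 1546.6 ft.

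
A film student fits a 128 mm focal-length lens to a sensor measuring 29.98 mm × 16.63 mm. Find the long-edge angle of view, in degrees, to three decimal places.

Angle of view α = 2·arctan(w/2f) with w = 29.98 mm and f = 128 mm.
w/2f = 0.11711; arctan(0.11711) ≈ 6.6794°, so α ≈ 13.3589°.

13.359°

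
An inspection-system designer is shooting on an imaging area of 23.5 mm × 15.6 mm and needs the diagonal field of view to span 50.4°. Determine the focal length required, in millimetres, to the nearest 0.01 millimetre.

29.97 mm

Sensor diagonal = √(23.5² + 15.6²) = √795.6100 ≈ 28.2066 mm.
From α = 2·arctan(d/2f) we get f = d / (2·tan(α/2)).
With d = 28.2066 mm and α/2 = 25.2°, tan(α/2) ≈ 0.47056, so f ≈ 28.2066 / 0.94113 ≈ 29.9710 mm.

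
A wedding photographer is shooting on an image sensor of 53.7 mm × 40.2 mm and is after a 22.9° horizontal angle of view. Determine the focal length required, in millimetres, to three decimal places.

132.564 mm

From α = 2·arctan(w/2f) we get f = w / (2·tan(α/2)).
With w = 53.7 mm and α/2 = 11.45°, tan(α/2) ≈ 0.20254, so f ≈ 53.7 / 0.40509 ≈ 132.5640 mm.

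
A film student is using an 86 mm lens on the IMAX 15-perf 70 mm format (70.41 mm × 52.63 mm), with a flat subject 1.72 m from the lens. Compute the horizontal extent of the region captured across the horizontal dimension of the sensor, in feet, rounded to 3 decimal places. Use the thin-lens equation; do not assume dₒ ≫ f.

dₒ: 1.72 m = 1720 mm.
Similar triangles through the lens centre give W/dₒ = w/dᵢ; with 1/f = 1/dₒ + 1/dᵢ this gives W = w·(dₒ − f)/f.
W = 70.41 mm × (1720 − 86) / 86 = 70.41 × 19.0000 ≈ 1337.790 mm = 1337.790/304.8 ft = 4.38907 ft.

4.389 ft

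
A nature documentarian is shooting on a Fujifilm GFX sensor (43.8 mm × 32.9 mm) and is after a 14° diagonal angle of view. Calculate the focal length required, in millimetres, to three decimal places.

223.074 mm

Sensor diagonal = √(43.8² + 32.9²) = √3000.8500 ≈ 54.7800 mm.
From α = 2·arctan(d/2f) we get f = d / (2·tan(α/2)).
With d = 54.7800 mm and α/2 = 7°, tan(α/2) ≈ 0.12278, so f ≈ 54.7800 / 0.24557 ≈ 223.0737 mm.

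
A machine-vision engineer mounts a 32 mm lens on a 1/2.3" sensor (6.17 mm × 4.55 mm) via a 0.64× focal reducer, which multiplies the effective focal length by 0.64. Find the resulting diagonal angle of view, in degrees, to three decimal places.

21.202°

Effective focal length f = 32 × 0.64 = 20.48 mm.
Sensor diagonal = √(6.17² + 4.55²) = √58.7714 ≈ 7.6663 mm.
α = 2·arctan(7.666 / (2 × 20.48)) = 2·arctan(0.18716) ≈ 21.2021°.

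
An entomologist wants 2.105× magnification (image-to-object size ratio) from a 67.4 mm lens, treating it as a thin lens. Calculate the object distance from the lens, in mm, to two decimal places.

99.42 mm

With m = dᵢ/dₒ and 1/f = 1/dₒ + 1/dᵢ, substituting dᵢ = m·dₒ gives 1/f = (1 + 1/m)/dₒ, hence dₒ = f·(1 + 1/m).
dₒ = 67.4 × (1 + 1/2.105) = 67.4 × 1.47506 ≈ 99.419 mm.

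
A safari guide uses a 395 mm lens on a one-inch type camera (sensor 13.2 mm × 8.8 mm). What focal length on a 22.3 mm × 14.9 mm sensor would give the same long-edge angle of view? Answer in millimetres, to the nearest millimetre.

667 mm

Equal angle of view means equal width/f ratio, so f₂ = f₁ · (width₂/width₁) = 395 × 22.3/13.2.
f₂ = 395 × 1.68939 ≈ 667.311 mm.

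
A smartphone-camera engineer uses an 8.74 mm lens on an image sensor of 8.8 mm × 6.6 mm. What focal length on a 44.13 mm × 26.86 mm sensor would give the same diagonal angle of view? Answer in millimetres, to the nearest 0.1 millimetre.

Sensor diagonal = √(8.8² + 6.6²) = √121.0000 ≈ 11.0000 mm.
Sensor diagonal = √(44.13² + 26.86²) = √2668.9165 ≈ 51.6616 mm.
Equal angle of view means equal diagonal/f ratio, so f₂ = f₁ · (diagonal₂/diagonal₁) = 8.74 × 51.6616/11.0000.
f₂ = 8.74 × 4.69651 ≈ 41.047 mm.

41.0 mm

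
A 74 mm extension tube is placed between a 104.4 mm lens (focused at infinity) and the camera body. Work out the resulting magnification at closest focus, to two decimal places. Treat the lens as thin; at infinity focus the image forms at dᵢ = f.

0.71×

The tube moves the image plane from f to f + e, so dᵢ = 104.4 + 74 = 178.4 mm. Focus is achieved when 1/f = 1/dₒ + 1/dᵢ, giving dₒ = 1/(1/f − 1/(f+e)).
Magnification m = dᵢ/dₒ = (f+e)·(1/f − 1/(f+e)) = e/f = 74/104.4 ≈ 0.7088.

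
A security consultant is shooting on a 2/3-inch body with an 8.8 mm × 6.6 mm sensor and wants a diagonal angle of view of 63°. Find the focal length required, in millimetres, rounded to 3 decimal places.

Sensor diagonal = √(8.8² + 6.6²) = √121.0000 ≈ 11.0000 mm.
From α = 2·arctan(d/2f) we get f = d / (2·tan(α/2)).
With d = 11.0000 mm and α/2 = 31.5°, tan(α/2) ≈ 0.61280, so f ≈ 11.0000 / 1.22560 ≈ 8.9752 mm.

8.975 mm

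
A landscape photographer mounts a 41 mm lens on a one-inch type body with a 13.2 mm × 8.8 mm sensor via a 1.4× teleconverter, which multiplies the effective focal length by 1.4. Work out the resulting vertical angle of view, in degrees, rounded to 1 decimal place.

Effective focal length f = 41 × 1.4 = 57.4 mm.
α = 2·arctan(8.8 / (2 × 57.4)) = 2·arctan(0.07666) ≈ 8.7669°.

8.8°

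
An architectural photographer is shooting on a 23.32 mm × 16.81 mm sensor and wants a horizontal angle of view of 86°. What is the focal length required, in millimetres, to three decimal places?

12.504 mm

From α = 2·arctan(w/2f) we get f = w / (2·tan(α/2)).
With w = 23.32 mm and α/2 = 43°, tan(α/2) ≈ 0.93252, so f ≈ 23.32 / 1.86503 ≈ 12.5038 mm.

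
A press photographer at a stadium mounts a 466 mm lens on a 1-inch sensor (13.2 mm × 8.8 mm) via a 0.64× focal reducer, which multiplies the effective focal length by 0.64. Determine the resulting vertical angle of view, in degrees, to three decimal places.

Effective focal length f = 466 × 0.64 = 298.24 mm.
α = 2·arctan(8.8 / (2 × 298.24)) = 2·arctan(0.01475) ≈ 1.6905°.

1.690°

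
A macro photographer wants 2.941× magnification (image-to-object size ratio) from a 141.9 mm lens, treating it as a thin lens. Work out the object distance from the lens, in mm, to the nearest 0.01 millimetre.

With m = dᵢ/dₒ and 1/f = 1/dₒ + 1/dᵢ, substituting dᵢ = m·dₒ gives 1/f = (1 + 1/m)/dₒ, hence dₒ = f·(1 + 1/m).
dₒ = 141.9 × (1 + 1/2.941) = 141.9 × 1.34002 ≈ 190.149 mm.

190.15 mm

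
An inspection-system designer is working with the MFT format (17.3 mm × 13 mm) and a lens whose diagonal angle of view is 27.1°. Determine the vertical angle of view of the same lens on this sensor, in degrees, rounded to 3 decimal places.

Sensor diagonal = √(17.3² + 13²) = √468.2900 ≈ 21.6400 mm.
From the diagonal AOV: f = 21.6400 / (2·tan(13.55°)) = 21.6400 / 0.48200 ≈ 44.8959 mm.
Vertical AOV = 2·arctan(13 / (2 × 44.8959)) = 2·arctan(0.14478) ≈ 16.4760°.

16.476°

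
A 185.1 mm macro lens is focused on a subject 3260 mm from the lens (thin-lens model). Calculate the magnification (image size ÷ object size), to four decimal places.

Thin lens: 1/f = 1/dₒ + 1/dᵢ → 1/dᵢ = 1/185.1 − 1/3260 = 0.0050957 mm⁻¹, so dᵢ ≈ 196.2425 mm.
Magnification m = dᵢ/dₒ = 196.2425/3260 ≈ 0.06020.

0.0602×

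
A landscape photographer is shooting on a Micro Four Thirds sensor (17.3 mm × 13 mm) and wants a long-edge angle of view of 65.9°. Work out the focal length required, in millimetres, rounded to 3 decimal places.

13.345 mm

From α = 2·arctan(w/2f) we get f = w / (2·tan(α/2)).
With w = 17.3 mm and α/2 = 32.95°, tan(α/2) ≈ 0.64817, so f ≈ 17.3 / 1.29634 ≈ 13.3453 mm.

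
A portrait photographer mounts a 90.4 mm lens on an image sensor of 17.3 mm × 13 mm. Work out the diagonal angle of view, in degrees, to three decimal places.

Sensor diagonal = √(17.3² + 13²) = √468.2900 ≈ 21.6400 mm.
Angle of view α = 2·arctan(d/2f) with d = 21.6400 mm and f = 90.4 mm.
d/2f = 0.11969; arctan(0.11969) ≈ 6.8253°, so α ≈ 13.6506°.

13.651°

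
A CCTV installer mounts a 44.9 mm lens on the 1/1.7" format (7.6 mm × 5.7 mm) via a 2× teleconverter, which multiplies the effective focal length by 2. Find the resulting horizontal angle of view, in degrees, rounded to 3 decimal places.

4.846°

Effective focal length f = 44.9 × 2 = 89.8 mm.
α = 2·arctan(7.6 / (2 × 89.8)) = 2·arctan(0.04232) ≈ 4.8462°.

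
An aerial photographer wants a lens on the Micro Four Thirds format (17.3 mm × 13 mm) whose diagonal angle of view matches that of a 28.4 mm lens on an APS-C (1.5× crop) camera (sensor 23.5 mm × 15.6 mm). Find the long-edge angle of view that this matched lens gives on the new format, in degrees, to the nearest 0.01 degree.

Sensor diagonal = √(23.5² + 15.6²) = √795.6100 ≈ 28.2066 mm.
Sensor diagonal = √(17.3² + 13²) = √468.2900 ≈ 21.6400 mm.
Equal diagonal AOV ⇒ f₂ = f₁ · 21.6400/28.2066 = 28.4 × 0.76720 ≈ 21.7884 mm.
Long-edge AOV on the new format = 2·arctan(17.3 / (2 × 21.7884)) = 2·arctan(0.39700) ≈ 43.3061°.

43.31°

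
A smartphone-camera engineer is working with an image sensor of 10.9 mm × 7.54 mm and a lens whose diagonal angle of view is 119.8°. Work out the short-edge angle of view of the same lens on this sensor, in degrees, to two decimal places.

Sensor diagonal = √(10.9² + 7.54²) = √175.6616 ≈ 13.2537 mm.
From the diagonal AOV: f = 13.2537 / (2·tan(59.9°)) = 13.2537 / 3.45018 ≈ 3.8415 mm.
Short-edge AOV = 2·arctan(7.54 / (2 × 3.8415)) = 2·arctan(0.98140) ≈ 88.9242°.

88.92°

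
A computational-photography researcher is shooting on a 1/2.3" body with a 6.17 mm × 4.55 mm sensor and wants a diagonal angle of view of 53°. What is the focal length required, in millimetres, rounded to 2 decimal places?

7.69 mm

Sensor diagonal = √(6.17² + 4.55²) = √58.7714 ≈ 7.6663 mm.
From α = 2·arctan(d/2f) we get f = d / (2·tan(α/2)).
With d = 7.6663 mm and α/2 = 26.5°, tan(α/2) ≈ 0.49858, so f ≈ 7.6663 / 0.99716 ≈ 7.6881 mm.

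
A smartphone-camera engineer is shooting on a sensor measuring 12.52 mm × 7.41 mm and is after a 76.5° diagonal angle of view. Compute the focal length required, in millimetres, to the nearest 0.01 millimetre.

Sensor diagonal = √(12.52² + 7.41²) = √211.6585 ≈ 14.5485 mm.
From α = 2·arctan(d/2f) we get f = d / (2·tan(α/2)).
With d = 14.5485 mm and α/2 = 38.25°, tan(α/2) ≈ 0.78834, so f ≈ 14.5485 / 1.57667 ≈ 9.2273 mm.

9.23 mm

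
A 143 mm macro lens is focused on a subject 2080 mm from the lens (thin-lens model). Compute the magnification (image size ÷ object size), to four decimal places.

Thin lens: 1/f = 1/dₒ + 1/dᵢ → 1/dᵢ = 1/143 − 1/2080 = 0.0065122 mm⁻¹, so dᵢ ≈ 153.5570 mm.
Magnification m = dᵢ/dₒ = 153.5570/2080 ≈ 0.07383.

0.0738×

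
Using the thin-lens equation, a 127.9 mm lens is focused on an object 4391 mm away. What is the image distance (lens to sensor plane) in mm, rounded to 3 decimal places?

131.737 mm

1/dᵢ = 1/f − 1/dₒ = 1/127.9 − 1/4391 = 0.0075909 mm⁻¹.
dᵢ = 1/0.0075909 ≈ 131.7372 mm.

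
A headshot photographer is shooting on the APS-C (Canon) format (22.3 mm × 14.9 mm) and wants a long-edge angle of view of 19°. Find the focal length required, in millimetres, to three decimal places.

From α = 2·arctan(w/2f) we get f = w / (2·tan(α/2)).
With w = 22.3 mm and α/2 = 9.5°, tan(α/2) ≈ 0.16734, so f ≈ 22.3 / 0.33469 ≈ 66.6298 mm.

66.630 mm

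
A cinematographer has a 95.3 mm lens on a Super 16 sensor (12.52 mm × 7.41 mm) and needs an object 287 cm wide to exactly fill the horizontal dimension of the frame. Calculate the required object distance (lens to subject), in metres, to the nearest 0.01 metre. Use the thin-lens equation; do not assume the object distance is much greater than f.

21.94 m

W: 287 cm = 2870 mm.
Magnification m = w/W = dᵢ/dₒ; combined with 1/f = 1/dₒ + 1/dᵢ this gives dₒ = f·(1 + W/w).
dₒ = 95.3 mm × (1 + 2870/12.52) = 95.3 × 230.2332 ≈ 21941.227 mm = 21.9412 m.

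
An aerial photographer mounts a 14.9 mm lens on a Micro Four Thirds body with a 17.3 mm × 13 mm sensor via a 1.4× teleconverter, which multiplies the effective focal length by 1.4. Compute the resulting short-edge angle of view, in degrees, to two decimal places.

34.61°

Effective focal length f = 14.9 × 1.4 = 20.86 mm.
α = 2·arctan(13 / (2 × 20.86)) = 2·arctan(0.31160) ≈ 34.6142°.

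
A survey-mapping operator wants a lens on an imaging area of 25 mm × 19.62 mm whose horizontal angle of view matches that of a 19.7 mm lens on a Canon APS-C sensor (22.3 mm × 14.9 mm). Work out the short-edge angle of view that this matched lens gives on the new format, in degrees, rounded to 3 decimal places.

Equal horizontal AOV ⇒ f₂ = f₁ · 25/22.3 = 19.7 × 1.12108 ≈ 22.0852 mm.
Short-edge AOV on the new format = 2·arctan(19.62 / (2 × 22.0852)) = 2·arctan(0.44419) ≈ 47.9005°.

47.901°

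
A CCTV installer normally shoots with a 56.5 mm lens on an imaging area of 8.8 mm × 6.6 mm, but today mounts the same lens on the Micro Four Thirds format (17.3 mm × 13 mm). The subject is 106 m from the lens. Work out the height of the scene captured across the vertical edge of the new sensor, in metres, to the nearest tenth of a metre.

24.4 m

The focal length stays 56.5 mm; the relevant sensor dimension is now h = 13 mm. Object distance dₒ = 106 m = 106000 mm.
Thin-lens field height W = h·(dₒ − f)/f = 13 × (106000 − 56.5)/56.5 ≈ 24376.381 mm = 24.3764 m.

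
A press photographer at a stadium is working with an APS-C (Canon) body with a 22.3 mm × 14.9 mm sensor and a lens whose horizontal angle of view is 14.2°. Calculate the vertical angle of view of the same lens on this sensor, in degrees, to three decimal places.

From the horizontal AOV: f = 22.3 / (2·tan(7.1°)) = 22.3 / 0.24911 ≈ 89.5175 mm.
Vertical AOV = 2·arctan(14.9 / (2 × 89.5175)) = 2·arctan(0.08322) ≈ 9.5148°.

9.515°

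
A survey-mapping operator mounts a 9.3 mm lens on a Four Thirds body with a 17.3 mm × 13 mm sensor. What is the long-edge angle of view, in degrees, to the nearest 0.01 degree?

Angle of view α = 2·arctan(w/2f) with w = 17.3 mm and f = 9.3 mm.
w/2f = 0.93011; arctan(0.93011) ≈ 42.9261°, so α ≈ 85.8523°.

85.85°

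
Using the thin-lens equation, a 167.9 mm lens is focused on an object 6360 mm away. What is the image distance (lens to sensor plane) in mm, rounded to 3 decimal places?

172.453 mm

1/dᵢ = 1/f − 1/dₒ = 1/167.9 − 1/6360 = 0.0057987 mm⁻¹.
dᵢ = 1/0.0057987 ≈ 172.4526 mm.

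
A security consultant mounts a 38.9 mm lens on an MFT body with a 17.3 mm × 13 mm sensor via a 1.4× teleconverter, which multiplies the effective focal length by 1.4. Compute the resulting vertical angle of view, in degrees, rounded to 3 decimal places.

13.613°

Effective focal length f = 38.9 × 1.4 = 54.46 mm.
α = 2·arctan(13 / (2 × 54.46)) = 2·arctan(0.11935) ≈ 13.6125°.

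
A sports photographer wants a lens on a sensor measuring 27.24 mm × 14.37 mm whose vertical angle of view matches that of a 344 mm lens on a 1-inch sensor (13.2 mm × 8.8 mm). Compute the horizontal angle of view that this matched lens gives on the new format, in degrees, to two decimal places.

Equal vertical AOV ⇒ f₂ = f₁ · 14.37/8.8 = 344 × 1.63295 ≈ 561.7364 mm.
Horizontal AOV on the new format = 2·arctan(27.24 / (2 × 561.7364)) = 2·arctan(0.02425) ≈ 2.7779°.

2.78°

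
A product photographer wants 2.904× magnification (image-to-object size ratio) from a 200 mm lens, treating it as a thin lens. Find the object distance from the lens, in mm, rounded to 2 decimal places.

268.87 mm

With m = dᵢ/dₒ and 1/f = 1/dₒ + 1/dᵢ, substituting dᵢ = m·dₒ gives 1/f = (1 + 1/m)/dₒ, hence dₒ = f·(1 + 1/m).
dₒ = 200 × (1 + 1/2.904) = 200 × 1.34435 ≈ 268.871 mm.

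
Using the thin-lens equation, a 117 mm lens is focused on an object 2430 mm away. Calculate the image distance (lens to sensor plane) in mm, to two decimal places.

122.92 mm

1/dᵢ = 1/f − 1/dₒ = 1/117 − 1/2430 = 0.0081355 mm⁻¹.
dᵢ = 1/0.0081355 ≈ 122.9183 mm.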